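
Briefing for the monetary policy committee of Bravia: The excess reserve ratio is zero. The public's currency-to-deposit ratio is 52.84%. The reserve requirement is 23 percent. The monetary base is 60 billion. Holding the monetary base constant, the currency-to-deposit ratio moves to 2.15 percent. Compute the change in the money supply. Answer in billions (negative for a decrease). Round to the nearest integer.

Initially m₁ = (1 + 0.5284) / (0.23 + 0.5284) ≈ 2.0153, so M₁ = 2.0153 × 60 = 120.918 billion.
After the change m₂ = (1 + 0.0215) / (0.23 + 0.0215) ≈ 4.0616, so M₂ = 4.0616 × 60 = 243.696 billion.
ΔM = M₂ − M₁ = 243.696 − 120.918 = 122.778 billion.

123 billion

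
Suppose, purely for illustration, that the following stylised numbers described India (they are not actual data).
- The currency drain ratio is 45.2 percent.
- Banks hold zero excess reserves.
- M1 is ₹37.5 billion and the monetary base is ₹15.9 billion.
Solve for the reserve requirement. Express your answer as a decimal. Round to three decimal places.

Using m = M/MB = 37.5/15.9 ≈ 2.358491. Since m = (1 + c)/(c + rr + e), the denominator satisfies c + rr + e = (1 + c)/m = (1 + 0.452) / 2.358491 ≈ 0.615648.
With c = 0.452 and e = 0, the reserve requirement is 0.615648 − 0.452 − 0 = 0.163648.

0.164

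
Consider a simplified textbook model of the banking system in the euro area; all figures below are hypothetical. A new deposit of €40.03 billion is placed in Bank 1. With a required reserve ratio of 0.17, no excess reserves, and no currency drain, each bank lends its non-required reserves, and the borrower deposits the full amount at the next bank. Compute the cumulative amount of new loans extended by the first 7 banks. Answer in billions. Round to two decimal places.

€142.41 billion

Bank i lends (1 − rr)^i of the original deposit: Bank 1 lends 40.03·0.8300 = 33.2249, Bank 2 lends 40.03·0.8300² ≈ 27.5767, and so on.
Summing a geometric series: total = 40.03·[0.8300·(1 − 0.8300^7) / (1 − 0.8300)] ≈ 142.4057 billion.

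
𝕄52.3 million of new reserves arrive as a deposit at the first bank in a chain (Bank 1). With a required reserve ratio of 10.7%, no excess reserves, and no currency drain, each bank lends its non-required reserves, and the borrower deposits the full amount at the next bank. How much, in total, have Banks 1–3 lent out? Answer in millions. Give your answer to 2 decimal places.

Bank i lends (1 − rr)^i of the original deposit: Bank 1 lends 52.3·0.8930 = 46.7039, Bank 2 lends 52.3·0.8930² ≈ 41.7066, and so on.
Summing a geometric series: total = 52.3·[0.8930·(1 − 0.8930^3) / (1 − 0.8930)] ≈ 125.6545 million.

𝕄125.65 million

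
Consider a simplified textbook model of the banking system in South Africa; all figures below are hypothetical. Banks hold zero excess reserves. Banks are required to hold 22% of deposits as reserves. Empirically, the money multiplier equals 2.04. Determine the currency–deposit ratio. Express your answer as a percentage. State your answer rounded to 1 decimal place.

Using m = 2.04. From m = (1 + c)/(c + rr + e), rearranging gives 1 + c = m·(c + rr + e), so c·(1 − m) = m·(rr + e) − 1.
Hence c = [m·(rr + e) − 1]/(1 − m) = [2.04 × (0.22 + 0) − 1] / (1 − 2.04) = 0.530000.

53.0%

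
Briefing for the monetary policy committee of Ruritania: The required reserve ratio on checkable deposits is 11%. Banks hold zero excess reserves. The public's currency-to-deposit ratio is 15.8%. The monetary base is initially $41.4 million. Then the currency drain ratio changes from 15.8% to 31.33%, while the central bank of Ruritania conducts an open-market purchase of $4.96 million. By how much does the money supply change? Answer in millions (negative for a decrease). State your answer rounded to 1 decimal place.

-35.1 million

Before: m₁ = (1 + 0.158) / (0.11 + 0.158) ≈ 4.3209, MB₁ = 41.4, so M₁ = 4.3209 × 41.4 ≈ 178.8853 million.
After: m₂ = (1 + 0.3133) / (0.11 + 0.3133) ≈ 3.1025, MB₂ = 41.4 + 4.96 = 46.36, so M₂ = 3.1025 × 46.36 = 143.8319 million.
ΔM = M₂ − M₁ = 143.8319 − 178.8853 = -35.0534 million.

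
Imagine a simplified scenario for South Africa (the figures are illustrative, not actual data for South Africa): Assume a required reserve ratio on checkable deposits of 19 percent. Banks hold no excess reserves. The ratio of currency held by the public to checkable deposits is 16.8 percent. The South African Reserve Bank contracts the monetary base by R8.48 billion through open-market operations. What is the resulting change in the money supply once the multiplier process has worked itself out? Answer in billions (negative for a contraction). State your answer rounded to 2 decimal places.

-27.67 billion

The money multiplier is m = (1 + c) / (rr + c) = (1 + 0.168) / (0.19 + 0.168) ≈ 3.2626.
The sale removes 8.48 billion of base, so ΔM = m × ΔMB = 3.2626 × (−8.48) ≈ -27.6668 billion.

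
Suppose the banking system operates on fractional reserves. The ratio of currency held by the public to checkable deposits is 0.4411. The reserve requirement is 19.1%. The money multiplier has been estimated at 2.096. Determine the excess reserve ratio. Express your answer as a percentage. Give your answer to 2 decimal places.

5.54%

Using m = 2.096. Since m = (1 + c)/(c + rr + e), the denominator satisfies c + rr + e = (1 + c)/m = (1 + 0.4411) / 2.096 ≈ 0.687548.
With c = 0.4411 and rr = 0.191, the excess reserve ratio is 0.687548 − 0.4411 − 0.191 = 0.055448.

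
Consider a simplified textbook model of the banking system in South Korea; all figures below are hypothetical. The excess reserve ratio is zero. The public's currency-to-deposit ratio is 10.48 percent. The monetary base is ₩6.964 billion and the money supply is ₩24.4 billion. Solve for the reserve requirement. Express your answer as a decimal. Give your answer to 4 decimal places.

Using m = M/MB = 24.4/6.964 ≈ 3.503733. Since m = (1 + c)/(c + rr + e), the denominator satisfies c + rr + e = (1 + c)/m = (1 + 0.1048) / 3.503733 ≈ 0.315321.
With c = 0.1048 and e = 0, the reserve requirement is 0.315321 − 0.1048 − 0 = 0.210521.

0.2105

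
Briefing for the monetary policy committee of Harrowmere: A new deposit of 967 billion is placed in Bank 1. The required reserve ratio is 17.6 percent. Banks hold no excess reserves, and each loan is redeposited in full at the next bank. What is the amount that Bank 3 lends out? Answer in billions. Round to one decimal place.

541.0 billion

Each bank lends a fraction (1 − rr) = 0.8240 of the deposit it receives, so Bank 3 receives 967·0.8240^2 and lends 967·0.8240^3 ≈ 541.0135 billion.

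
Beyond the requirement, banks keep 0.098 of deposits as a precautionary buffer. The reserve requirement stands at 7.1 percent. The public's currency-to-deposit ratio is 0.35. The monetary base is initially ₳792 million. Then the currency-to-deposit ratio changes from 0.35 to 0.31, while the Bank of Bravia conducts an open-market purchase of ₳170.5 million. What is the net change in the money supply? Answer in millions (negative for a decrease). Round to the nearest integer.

₳572 million

Before: m₁ = (1 + 0.35) / (0.071 + 0.098 + 0.35) ≈ 2.6012, MB₁ = 792, so M₁ = 2.6012 × 792 = 2060.1504 million.
After: m₂ = (1 + 0.31) / (0.071 + 0.098 + 0.31) ≈ 2.7349, MB₂ = 792 + 170.5 = 962.5, so M₂ = 2.7349 × 962.5 ≈ 2632.3412 million.
ΔM = M₂ − M₁ = 2632.3412 − 2060.1504 = 572.1908 million.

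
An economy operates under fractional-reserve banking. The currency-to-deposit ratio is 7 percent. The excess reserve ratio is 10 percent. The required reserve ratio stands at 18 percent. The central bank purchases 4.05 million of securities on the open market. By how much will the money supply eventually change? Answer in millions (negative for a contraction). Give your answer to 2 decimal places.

The money multiplier is m = (1 + c) / (rr + e + c) = (1 + 0.07) / (0.18 + 0.1 + 0.07) ≈ 3.0571.
The purchase adds 4.05 million of base, so ΔM = m × ΔMB = 3.0571 × (+4.05) ≈ 12.3813 million.

12.38 million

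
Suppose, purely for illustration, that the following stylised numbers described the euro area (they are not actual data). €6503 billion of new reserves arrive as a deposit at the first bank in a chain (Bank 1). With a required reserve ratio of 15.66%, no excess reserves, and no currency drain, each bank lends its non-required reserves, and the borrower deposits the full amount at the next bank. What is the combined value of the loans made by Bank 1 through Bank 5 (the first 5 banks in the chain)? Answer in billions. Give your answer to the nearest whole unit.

€20077 billion

Bank i lends (1 − rr)^i of the original deposit: Bank 1 lends 6503·0.8434 = 5484.6302, Bank 2 lends 6503·0.8434² ≈ 4625.7371, and so on.
Summing a geometric series: total = 6503·[0.8434·(1 − 0.8434^5) / (1 − 0.8434)] ≈ 20077.2296 billion.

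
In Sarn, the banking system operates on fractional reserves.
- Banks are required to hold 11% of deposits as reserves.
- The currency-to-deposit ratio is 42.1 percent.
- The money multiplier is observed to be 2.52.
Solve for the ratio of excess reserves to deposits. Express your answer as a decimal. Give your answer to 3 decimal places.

Using m = 2.52. Since m = (1 + c)/(c + rr + e), the denominator satisfies c + rr + e = (1 + c)/m = (1 + 0.421) / 2.52 ≈ 0.563889.
With c = 0.421 and rr = 0.11, the ratio of excess reserves to deposits is 0.563889 − 0.421 − 0.11 = 0.032889.

0.033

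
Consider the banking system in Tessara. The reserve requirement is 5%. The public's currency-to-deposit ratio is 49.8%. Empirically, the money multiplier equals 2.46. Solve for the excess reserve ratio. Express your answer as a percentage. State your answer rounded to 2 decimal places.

6.09%

Using m = 2.46. Since m = (1 + c)/(c + rr + e), the denominator satisfies c + rr + e = (1 + c)/m = (1 + 0.498) / 2.46 ≈ 0.608943.
With c = 0.498 and rr = 0.05, the excess reserve ratio is 0.608943 − 0.498 − 0.05 = 0.060943.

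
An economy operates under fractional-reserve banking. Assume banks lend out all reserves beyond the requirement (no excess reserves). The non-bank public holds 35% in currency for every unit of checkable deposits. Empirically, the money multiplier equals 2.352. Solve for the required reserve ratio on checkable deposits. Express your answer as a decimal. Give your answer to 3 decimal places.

0.224

Using m = 2.352. Since m = (1 + c)/(c + rr + e), the denominator satisfies c + rr + e = (1 + c)/m = (1 + 0.35) / 2.352 ≈ 0.573980.
With c = 0.35 and e = 0, the required reserve ratio on checkable deposits is 0.573980 − 0.35 − 0 = 0.22398.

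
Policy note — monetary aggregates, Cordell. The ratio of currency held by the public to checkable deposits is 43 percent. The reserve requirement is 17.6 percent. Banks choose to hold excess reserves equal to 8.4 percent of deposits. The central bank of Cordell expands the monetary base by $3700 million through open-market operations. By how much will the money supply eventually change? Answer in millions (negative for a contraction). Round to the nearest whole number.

The money multiplier is m = (1 + c) / (rr + e + c) = (1 + 0.43) / (0.176 + 0.084 + 0.43) ≈ 2.07246.
The purchase adds 3700 million of base, so ΔM = m × ΔMB = 2.07246 × (+3700) = 7668.102 million.

$7668 million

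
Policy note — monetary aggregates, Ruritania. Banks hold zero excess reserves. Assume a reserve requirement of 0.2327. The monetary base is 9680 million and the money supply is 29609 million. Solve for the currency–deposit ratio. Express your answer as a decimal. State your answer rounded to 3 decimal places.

0.140

Using m = M/MB = 29609/9680 ≈ 3.058781. From m = (1 + c)/(c + rr + e), rearranging gives 1 + c = m·(c + rr + e), so c·(1 − m) = m·(rr + e) − 1.
Hence c = [m·(rr + e) − 1]/(1 − m) = [3.058781 × (0.2327 + 0) − 1] / (1 − 3.058781) ≈ 0.139996.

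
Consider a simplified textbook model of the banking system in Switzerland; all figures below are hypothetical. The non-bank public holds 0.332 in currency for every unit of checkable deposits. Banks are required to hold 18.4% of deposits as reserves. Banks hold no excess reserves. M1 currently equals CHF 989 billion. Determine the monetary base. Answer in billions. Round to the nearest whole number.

The money multiplier is m = (1 + c) / (rr + c) = (1 + 0.332) / (0.184 + 0.332) ≈ 2.5814.
MB = M / m = 989 / 2.5814 ≈ 383.1254 billion.

CHF 383 billion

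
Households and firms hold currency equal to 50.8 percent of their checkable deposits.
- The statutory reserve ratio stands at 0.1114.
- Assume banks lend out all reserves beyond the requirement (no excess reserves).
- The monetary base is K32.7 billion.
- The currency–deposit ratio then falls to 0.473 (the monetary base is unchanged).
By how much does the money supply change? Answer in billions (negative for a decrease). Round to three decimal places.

K2.810 billion

Initially m₁ = (1 + 0.508) / (0.1114 + 0.508) ≈ 2.434614, so M₁ = 2.434614 × 32.7 ≈ 79.6119 billion.
After the change m₂ = (1 + 0.473) / (0.1114 + 0.473) ≈ 2.520534, so M₂ = 2.520534 × 32.7 ≈ 82.4215 billion.
ΔM = M₂ − M₁ = 82.4215 − 79.6119 = 2.8096 billion.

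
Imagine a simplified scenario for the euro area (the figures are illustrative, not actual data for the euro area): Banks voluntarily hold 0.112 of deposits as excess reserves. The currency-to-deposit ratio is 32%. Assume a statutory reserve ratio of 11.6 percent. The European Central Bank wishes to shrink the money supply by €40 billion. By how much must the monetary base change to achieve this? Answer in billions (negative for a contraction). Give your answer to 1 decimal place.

The money multiplier is m = (1 + c) / (rr + e + c) = (1 + 0.32) / (0.116 + 0.112 + 0.32) ≈ 2.4088.
ΔMB = ΔM / m = (−40) / 2.4088 ≈ -16.6058 billion.

-16.6 billion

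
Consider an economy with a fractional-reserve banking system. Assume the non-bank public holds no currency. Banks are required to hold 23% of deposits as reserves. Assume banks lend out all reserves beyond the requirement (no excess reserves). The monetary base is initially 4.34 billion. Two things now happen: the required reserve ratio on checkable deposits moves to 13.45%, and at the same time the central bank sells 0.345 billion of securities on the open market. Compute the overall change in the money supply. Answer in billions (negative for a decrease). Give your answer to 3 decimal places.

Before: m₁ = 1 / (0.23) ≈ 4.34783, MB₁ = 4.34, so M₁ = 4.34783 × 4.34 ≈ 18.8696 billion.
After: m₂ = 1 / (0.1345) ≈ 7.43494, MB₂ = 4.34 − 0.345 = 3.995, so M₂ = 7.43494 × 3.995 ≈ 29.7026 billion.
ΔM = M₂ − M₁ = 29.7026 − 18.8696 = 10.833 billion.

10.833 billion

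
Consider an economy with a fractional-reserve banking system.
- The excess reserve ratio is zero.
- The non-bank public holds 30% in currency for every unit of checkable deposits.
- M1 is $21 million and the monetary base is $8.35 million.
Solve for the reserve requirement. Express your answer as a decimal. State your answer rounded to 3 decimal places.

Using m = M/MB = 21/8.35 ≈ 2.514970. Since m = (1 + c)/(c + rr + e), the denominator satisfies c + rr + e = (1 + c)/m = (1 + 0.3) / 2.514970 ≈ 0.516905.
With c = 0.3 and e = 0, the reserve requirement is 0.516905 − 0.3 − 0 = 0.216905.

0.217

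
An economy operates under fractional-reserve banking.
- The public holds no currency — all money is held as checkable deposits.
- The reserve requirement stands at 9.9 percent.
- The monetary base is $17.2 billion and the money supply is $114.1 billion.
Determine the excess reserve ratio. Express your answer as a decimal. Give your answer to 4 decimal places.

0.0517

Using m = M/MB = 114.1/17.2 ≈ 6.633721. Since m = (1 + c)/(c + rr + e), the denominator satisfies c + rr + e = (1 + c)/m = (1 + 0) / 6.633721 ≈ 0.150745.
With c = 0 and rr = 0.099, the excess reserve ratio is 0.150745 − 0 − 0.099 = 0.051745.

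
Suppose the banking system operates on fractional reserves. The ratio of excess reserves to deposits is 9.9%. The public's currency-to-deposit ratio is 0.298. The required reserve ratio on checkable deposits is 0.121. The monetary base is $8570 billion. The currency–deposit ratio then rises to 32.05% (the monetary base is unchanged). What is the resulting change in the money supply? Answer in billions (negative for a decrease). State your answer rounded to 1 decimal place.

-537.2 billion

Initially m₁ = (1 + 0.298) / (0.121 + 0.099 + 0.298) ≈ 2.505792, so M₁ = 2.505792 × 8570 ≈ 21474.6374 billion.
After the change m₂ = (1 + 0.3205) / (0.121 + 0.099 + 0.3205) ≈ 2.443108, so M₂ = 2.443108 × 8570 ≈ 20937.4356 billion.
ΔM = M₂ − M₁ = 20937.4356 − 21474.6374 = -537.2018 billion.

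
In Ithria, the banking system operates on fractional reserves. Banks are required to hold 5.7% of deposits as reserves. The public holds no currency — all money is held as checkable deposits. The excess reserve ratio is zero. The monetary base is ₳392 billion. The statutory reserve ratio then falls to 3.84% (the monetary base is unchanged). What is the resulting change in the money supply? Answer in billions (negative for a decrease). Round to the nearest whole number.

₳3331 billion

Initially m₁ = 1 / (0.057) ≈ 17.5439, so M₁ = 17.5439 × 392 = 6877.2088 billion.
After the change m₂ = 1 / (0.0384) ≈ 26.0417, so M₂ = 26.0417 × 392 = 10208.3464 billion.
ΔM = M₂ − M₁ = 10208.3464 − 6877.2088 = 3331.1376 billion.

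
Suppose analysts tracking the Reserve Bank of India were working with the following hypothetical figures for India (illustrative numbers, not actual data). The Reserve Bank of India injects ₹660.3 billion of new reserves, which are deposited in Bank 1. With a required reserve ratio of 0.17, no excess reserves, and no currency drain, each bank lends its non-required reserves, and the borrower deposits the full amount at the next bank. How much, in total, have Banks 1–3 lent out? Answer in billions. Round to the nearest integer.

Bank i lends (1 − rr)^i of the original deposit: Bank 1 lends 660.3·0.8300 = 548.0490, Bank 2 lends 660.3·0.8300² ≈ 454.8807, and so on.
Summing a geometric series: total = 660.3·[0.8300·(1 − 0.8300^3) / (1 − 0.8300)] ≈ 1380.4806 billion.

₹1380 billion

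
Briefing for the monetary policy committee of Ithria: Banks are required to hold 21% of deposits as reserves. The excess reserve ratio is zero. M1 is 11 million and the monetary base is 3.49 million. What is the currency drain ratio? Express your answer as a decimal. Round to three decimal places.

0.157

Using m = M/MB = 11/3.49 ≈ 3.151862. From m = (1 + c)/(c + rr + e), rearranging gives 1 + c = m·(c + rr + e), so c·(1 − m) = m·(rr + e) − 1.
Hence c = [m·(rr + e) − 1]/(1 − m) = [3.151862 × (0.21 + 0) − 1] / (1 − 3.151862) ≈ 0.157124.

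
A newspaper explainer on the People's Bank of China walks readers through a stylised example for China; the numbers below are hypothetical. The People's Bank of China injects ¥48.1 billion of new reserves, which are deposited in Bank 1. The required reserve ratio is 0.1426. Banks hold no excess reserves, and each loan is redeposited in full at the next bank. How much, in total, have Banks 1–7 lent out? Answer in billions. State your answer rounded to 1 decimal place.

¥190.7 billion

Bank i lends (1 − rr)^i of the original deposit: Bank 1 lends 48.1·0.8574 ≈ 41.2409, Bank 2 lends 48.1·0.8574² ≈ 35.3600, and so on.
Summing a geometric series: total = 48.1·[0.8574·(1 − 0.8574^7) / (1 − 0.8574)] ≈ 190.6942 billion.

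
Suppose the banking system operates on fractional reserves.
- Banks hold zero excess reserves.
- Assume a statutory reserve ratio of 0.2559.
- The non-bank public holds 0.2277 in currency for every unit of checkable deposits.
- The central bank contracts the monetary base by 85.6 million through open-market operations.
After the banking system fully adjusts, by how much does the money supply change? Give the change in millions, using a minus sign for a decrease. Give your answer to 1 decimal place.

The money multiplier is m = (1 + c) / (rr + c) = (1 + 0.2277) / (0.2559 + 0.2277) ≈ 2.5387.
The sale removes 85.6 million of base, so ΔM = m × ΔMB = 2.5387 × (−85.6) ≈ -217.3127 million.

-217.3 million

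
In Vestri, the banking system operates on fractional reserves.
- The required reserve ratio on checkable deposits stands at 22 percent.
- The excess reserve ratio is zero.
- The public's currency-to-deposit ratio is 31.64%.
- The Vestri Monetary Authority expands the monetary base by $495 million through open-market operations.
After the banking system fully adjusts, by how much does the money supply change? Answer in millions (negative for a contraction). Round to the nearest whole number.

The money multiplier is m = (1 + c) / (rr + c) = (1 + 0.3164) / (0.22 + 0.3164) ≈ 2.4541.
The purchase adds 495 million of base, so ΔM = m × ΔMB = 2.4541 × (+495) = 1214.7795 million.

$1215 million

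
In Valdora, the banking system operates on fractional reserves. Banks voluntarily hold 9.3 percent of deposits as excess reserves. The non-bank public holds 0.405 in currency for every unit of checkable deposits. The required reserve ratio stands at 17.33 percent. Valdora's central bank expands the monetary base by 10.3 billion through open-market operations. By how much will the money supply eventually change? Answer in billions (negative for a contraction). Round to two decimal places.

The money multiplier is m = (1 + c) / (rr + e + c) = (1 + 0.405) / (0.1733 + 0.093 + 0.405) ≈ 2.09295.
The purchase adds 10.3 billion of base, so ΔM = m × ΔMB = 2.09295 × (+10.3) ≈ 21.5574 billion.

21.56 billion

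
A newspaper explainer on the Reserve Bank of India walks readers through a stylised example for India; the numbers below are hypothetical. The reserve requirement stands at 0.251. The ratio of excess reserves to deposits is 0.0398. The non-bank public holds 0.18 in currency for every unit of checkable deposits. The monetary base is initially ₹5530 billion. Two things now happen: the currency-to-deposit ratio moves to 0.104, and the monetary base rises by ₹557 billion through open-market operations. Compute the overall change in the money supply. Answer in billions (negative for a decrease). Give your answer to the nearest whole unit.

₹3161 billion

Before: m₁ = (1 + 0.18) / (0.251 + 0.0398 + 0.18) ≈ 2.50637, MB₁ = 5530, so M₁ = 2.50637 × 5530 = 13860.2261 billion.
After: m₂ = (1 + 0.104) / (0.251 + 0.0398 + 0.104) ≈ 2.79635, MB₂ = 5530 + 557 = 6087, so M₂ = 2.79635 × 6087 ≈ 17021.3825 billion.
ΔM = M₂ − M₁ = 17021.3825 − 13860.2261 = 3161.1564 billion.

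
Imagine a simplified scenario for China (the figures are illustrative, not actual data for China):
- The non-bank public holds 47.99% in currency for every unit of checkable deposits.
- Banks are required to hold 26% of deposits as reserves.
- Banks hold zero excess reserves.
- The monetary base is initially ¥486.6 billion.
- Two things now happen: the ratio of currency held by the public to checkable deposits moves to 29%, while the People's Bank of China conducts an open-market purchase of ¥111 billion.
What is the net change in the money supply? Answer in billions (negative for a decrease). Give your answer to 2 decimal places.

Before: m₁ = (1 + 0.4799) / (0.26 + 0.4799) ≈ 2.000135, MB₁ = 486.6, so M₁ = 2.000135 × 486.6 ≈ 973.2657 billion.
After: m₂ = (1 + 0.29) / (0.26 + 0.29) ≈ 2.345455, MB₂ = 486.6 + 111 = 597.6, so M₂ = 2.345455 × 597.6 ≈ 1401.6439 billion.
ΔM = M₂ − M₁ = 1401.6439 − 973.2657 = 428.3782 billion.

¥428.38 billion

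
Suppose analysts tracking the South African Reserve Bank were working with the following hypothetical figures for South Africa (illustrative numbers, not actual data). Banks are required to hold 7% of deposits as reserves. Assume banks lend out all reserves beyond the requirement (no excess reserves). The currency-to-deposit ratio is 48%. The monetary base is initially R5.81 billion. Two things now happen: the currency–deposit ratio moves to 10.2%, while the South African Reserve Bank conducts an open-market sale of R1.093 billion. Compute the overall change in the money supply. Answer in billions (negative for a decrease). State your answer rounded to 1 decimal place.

Before: m₁ = (1 + 0.48) / (0.07 + 0.48) ≈ 2.6909, MB₁ = 5.81, so M₁ = 2.6909 × 5.81 ≈ 15.6341 billion.
After: m₂ = (1 + 0.102) / (0.07 + 0.102) ≈ 6.4070, MB₂ = 5.81 − 1.093 = 4.717, so M₂ = 6.4070 × 4.717 ≈ 30.2218 billion.
ΔM = M₂ − M₁ = 30.2218 − 15.6341 = 14.5877 billion.

R14.6 billion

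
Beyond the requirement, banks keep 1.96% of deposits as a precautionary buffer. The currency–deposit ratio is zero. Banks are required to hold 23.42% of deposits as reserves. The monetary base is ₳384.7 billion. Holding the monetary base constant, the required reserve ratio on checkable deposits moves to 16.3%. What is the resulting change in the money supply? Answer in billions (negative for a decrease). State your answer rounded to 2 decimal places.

Initially m₁ = 1 / (0.2342 + 0.0196) ≈ 3.940110, so M₁ = 3.940110 × 384.7 ≈ 1515.7603 billion.
After the change m₂ = 1 / (0.163 + 0.0196) ≈ 5.476451, so M₂ = 5.476451 × 384.7 ≈ 2106.7907 billion.
ΔM = M₂ − M₁ = 2106.7907 − 1515.7603 = 591.0304 billion.

₳591.03 billion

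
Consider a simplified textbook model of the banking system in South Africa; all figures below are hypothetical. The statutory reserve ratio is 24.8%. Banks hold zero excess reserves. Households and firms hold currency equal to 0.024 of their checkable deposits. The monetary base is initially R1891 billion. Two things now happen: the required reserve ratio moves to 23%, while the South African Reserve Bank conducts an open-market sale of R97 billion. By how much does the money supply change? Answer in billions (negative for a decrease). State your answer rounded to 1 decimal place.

R113.4 billion

Before: m₁ = (1 + 0.024) / (0.248 + 0.024) ≈ 3.764706, MB₁ = 1891, so M₁ = 3.764706 × 1891 ≈ 7119.059 billion.
After: m₂ = (1 + 0.024) / (0.23 + 0.024) ≈ 4.031496, MB₂ = 1891 − 97 = 1794, so M₂ = 4.031496 × 1794 ≈ 7232.5038 billion.
ΔM = M₂ − M₁ = 7232.5038 − 7119.059 = 113.4448 billion.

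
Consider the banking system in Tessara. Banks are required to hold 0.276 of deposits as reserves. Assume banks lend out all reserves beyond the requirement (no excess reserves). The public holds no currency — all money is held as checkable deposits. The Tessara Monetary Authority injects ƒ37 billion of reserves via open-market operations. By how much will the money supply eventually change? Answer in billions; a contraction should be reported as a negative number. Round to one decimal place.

The simple money multiplier is m = 1/rr = 1/0.276 ≈ 3.6232.
An open-market purchase increases the monetary base by 37 billion, so ΔM = m × ΔMB = 3.6232 × 37 = 134.0584 billion.

ƒ134.1 billion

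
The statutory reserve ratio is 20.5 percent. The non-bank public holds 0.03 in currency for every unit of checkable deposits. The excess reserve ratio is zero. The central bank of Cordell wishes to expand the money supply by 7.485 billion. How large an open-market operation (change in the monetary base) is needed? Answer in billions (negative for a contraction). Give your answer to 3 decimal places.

The money multiplier is m = (1 + c) / (rr + c) = (1 + 0.03) / (0.205 + 0.03) ≈ 4.38298.
ΔMB = ΔM / m = (+7.485) / 4.38298 ≈ 1.7077 billion.

1.708 billion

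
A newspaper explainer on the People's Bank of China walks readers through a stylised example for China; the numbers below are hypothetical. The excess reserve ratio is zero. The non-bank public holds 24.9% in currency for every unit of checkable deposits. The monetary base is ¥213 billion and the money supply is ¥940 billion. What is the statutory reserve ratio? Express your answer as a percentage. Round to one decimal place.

3.4%

Using m = M/MB = 940/213 ≈ 4.413146. Since m = (1 + c)/(c + rr + e), the denominator satisfies c + rr + e = (1 + c)/m = (1 + 0.249) / 4.413146 ≈ 0.283018.
With c = 0.249 and e = 0, the statutory reserve ratio is 0.283018 − 0.249 − 0 = 0.034018.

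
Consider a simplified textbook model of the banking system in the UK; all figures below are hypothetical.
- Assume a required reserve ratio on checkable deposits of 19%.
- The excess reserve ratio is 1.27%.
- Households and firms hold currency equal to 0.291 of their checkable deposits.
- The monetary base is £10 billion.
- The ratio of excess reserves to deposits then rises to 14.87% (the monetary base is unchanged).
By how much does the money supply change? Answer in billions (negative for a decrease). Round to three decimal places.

Initially m₁ = (1 + 0.291) / (0.19 + 0.0127 + 0.291) ≈ 2.61495, so M₁ = 2.61495 × 10 = 26.1495 billion.
After the change m₂ = (1 + 0.291) / (0.19 + 0.1487 + 0.291) ≈ 2.05018, so M₂ = 2.05018 × 10 = 20.5018 billion.
ΔM = M₂ − M₁ = 20.5018 − 26.1495 = -5.6477 billion.

-5.648 billion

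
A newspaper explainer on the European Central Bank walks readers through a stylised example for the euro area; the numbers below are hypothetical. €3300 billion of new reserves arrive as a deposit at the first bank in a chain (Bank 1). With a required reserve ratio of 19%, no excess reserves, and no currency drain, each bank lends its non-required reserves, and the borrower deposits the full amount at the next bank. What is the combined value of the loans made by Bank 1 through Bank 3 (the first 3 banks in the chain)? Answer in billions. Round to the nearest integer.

€6592 billion

Bank i lends (1 − rr)^i of the original deposit: Bank 1 lends 3300·0.8100 = 2673.0000, Bank 2 lends 3300·0.8100² = 2165.1300, and so on.
Summing a geometric series: total = 3300·[0.8100·(1 − 0.8100^3) / (1 − 0.8100)] = 6591.8853 billion.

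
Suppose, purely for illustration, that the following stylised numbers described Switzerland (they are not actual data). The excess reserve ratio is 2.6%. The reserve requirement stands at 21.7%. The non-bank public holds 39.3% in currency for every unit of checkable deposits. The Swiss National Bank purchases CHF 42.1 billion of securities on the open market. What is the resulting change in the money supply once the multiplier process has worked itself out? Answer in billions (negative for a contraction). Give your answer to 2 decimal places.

CHF 92.21 billion

The money multiplier is m = (1 + c) / (rr + e + c) = (1 + 0.393) / (0.217 + 0.026 + 0.393) ≈ 2.19025.
The purchase adds 42.1 billion of base, so ΔM = m × ΔMB = 2.19025 × (+42.1) ≈ 92.2095 billion.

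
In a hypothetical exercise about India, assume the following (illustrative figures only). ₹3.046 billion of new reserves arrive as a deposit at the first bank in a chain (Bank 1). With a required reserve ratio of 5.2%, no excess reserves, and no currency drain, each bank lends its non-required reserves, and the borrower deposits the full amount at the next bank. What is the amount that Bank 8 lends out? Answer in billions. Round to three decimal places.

₹1.987 billion

Each bank lends a fraction (1 − rr) = 0.9480 of the deposit it receives, so Bank 8 receives 3.046·0.9480^7 and lends 3.046·0.9480^8 ≈ 1.9870 billion.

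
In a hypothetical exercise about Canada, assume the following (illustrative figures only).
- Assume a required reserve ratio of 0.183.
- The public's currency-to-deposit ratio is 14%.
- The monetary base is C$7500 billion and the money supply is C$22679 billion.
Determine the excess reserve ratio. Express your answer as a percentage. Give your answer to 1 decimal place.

5.4%

Using m = M/MB = 22679/7500 ≈ 3.023867. Since m = (1 + c)/(c + rr + e), the denominator satisfies c + rr + e = (1 + c)/m = (1 + 0.14) / 3.023867 ≈ 0.377001.
With c = 0.14 and rr = 0.183, the excess reserve ratio is 0.377001 − 0.14 − 0.183 = 0.054001.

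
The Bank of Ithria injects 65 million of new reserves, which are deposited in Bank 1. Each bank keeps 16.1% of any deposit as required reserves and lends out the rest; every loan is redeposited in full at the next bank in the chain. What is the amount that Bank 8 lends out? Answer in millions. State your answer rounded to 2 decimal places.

Each bank lends a fraction (1 − rr) = 0.8390 of the deposit it receives, so Bank 8 receives 65·0.8390^7 and lends 65·0.8390^8 ≈ 15.9591 million.

15.96 million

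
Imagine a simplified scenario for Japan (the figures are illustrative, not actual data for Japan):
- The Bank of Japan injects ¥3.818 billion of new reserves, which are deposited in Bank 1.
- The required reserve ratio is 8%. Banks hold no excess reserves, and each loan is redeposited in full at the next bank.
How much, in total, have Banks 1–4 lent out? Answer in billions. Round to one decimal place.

¥12.5 billion

Bank i lends (1 − rr)^i of the original deposit: Bank 1 lends 3.818·0.9200 ≈ 3.5126, Bank 2 lends 3.818·0.9200² ≈ 3.2316, and so on.
Summing a geometric series: total = 3.818·[0.9200·(1 − 0.9200^4) / (1 − 0.9200)] ≈ 12.4523 billion.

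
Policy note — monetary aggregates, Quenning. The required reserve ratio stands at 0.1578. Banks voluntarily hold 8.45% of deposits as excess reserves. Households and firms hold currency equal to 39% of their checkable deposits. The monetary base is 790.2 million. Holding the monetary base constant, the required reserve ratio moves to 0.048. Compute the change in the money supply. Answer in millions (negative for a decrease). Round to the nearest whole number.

Initially m₁ = (1 + 0.39) / (0.1578 + 0.0845 + 0.39) ≈ 2.1983, so M₁ = 2.1983 × 790.2 ≈ 1737.0967 million.
After the change m₂ = (1 + 0.39) / (0.048 + 0.0845 + 0.39) ≈ 2.6603, so M₂ = 2.6603 × 790.2 ≈ 2102.1691 million.
ΔM = M₂ − M₁ = 2102.1691 − 1737.0967 = 365.0724 million.

365 million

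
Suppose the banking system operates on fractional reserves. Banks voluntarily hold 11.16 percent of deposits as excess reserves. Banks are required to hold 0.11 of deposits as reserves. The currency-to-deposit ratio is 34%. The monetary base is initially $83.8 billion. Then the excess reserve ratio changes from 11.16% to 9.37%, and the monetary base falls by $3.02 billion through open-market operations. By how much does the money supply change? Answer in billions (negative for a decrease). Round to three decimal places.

-0.860 billion

Before: m₁ = (1 + 0.34) / (0.11 + 0.1116 + 0.34) ≈ 2.386040, MB₁ = 83.8, so M₁ = 2.386040 × 83.8 ≈ 199.9502 billion.
After: m₂ = (1 + 0.34) / (0.11 + 0.0937 + 0.34) ≈ 2.464594, MB₂ = 83.8 − 3.02 = 80.78, so M₂ = 2.464594 × 80.78 ≈ 199.0899 billion.
ΔM = M₂ − M₁ = 199.0899 − 199.9502 = -0.8603 billion.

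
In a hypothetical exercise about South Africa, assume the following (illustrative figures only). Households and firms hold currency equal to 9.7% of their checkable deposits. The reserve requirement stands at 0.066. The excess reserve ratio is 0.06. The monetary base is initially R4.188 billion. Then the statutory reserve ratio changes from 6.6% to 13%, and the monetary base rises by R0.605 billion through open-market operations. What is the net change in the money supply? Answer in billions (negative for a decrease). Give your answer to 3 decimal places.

-2.282 billion

Before: m₁ = (1 + 0.097) / (0.066 + 0.06 + 0.097) ≈ 4.91928, MB₁ = 4.188, so M₁ = 4.91928 × 4.188 ≈ 20.6019 billion.
After: m₂ = (1 + 0.097) / (0.13 + 0.06 + 0.097) ≈ 3.82230, MB₂ = 4.188 + 0.605 = 4.793, so M₂ = 3.82230 × 4.793 ≈ 18.3203 billion.
ΔM = M₂ − M₁ = 18.3203 − 20.6019 = -2.2816 billion.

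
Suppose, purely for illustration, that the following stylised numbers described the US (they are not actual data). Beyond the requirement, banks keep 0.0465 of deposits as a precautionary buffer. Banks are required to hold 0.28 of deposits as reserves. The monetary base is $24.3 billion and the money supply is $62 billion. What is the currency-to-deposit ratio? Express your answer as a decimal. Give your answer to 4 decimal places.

Using m = M/MB = 62/24.3 ≈ 2.551440. From m = (1 + c)/(c + rr + e), rearranging gives 1 + c = m·(c + rr + e), so c·(1 − m) = m·(rr + e) − 1.
Hence c = [m·(rr + e) − 1]/(1 − m) = [2.551440 × (0.28 + 0.0465) − 1] / (1 − 2.551440) ≈ 0.107613.

0.1076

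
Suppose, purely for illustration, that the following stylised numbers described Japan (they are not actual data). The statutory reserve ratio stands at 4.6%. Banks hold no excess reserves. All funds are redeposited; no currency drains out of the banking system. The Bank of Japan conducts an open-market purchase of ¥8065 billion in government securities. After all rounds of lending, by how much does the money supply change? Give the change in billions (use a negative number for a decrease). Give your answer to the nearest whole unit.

¥175326 billion

The simple money multiplier is m = 1/rr = 1/0.046 ≈ 21.73913.
An open-market purchase increases the monetary base by 8065 billion, so ΔM = m × ΔMB = 21.73913 × 8065 ≈ 175326.0835 billion.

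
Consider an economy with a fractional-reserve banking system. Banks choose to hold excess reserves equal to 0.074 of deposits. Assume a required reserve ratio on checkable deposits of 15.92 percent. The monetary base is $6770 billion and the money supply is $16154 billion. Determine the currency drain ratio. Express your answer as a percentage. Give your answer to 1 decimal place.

32.0%

Using m = M/MB = 16154/6770 ≈ 2.386115. From m = (1 + c)/(c + rr + e), rearranging gives 1 + c = m·(c + rr + e), so c·(1 − m) = m·(rr + e) − 1.
Hence c = [m·(rr + e) − 1]/(1 − m) = [2.386115 × (0.1592 + 0.074) − 1] / (1 − 2.386115) ≈ 0.320001.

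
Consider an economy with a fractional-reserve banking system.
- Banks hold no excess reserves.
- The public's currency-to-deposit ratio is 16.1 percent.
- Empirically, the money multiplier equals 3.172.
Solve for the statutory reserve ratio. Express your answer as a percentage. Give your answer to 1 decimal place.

Using m = 3.172. Since m = (1 + c)/(c + rr + e), the denominator satisfies c + rr + e = (1 + c)/m = (1 + 0.161) / 3.172 ≈ 0.366015.
With c = 0.161 and e = 0, the statutory reserve ratio is 0.366015 − 0.161 − 0 = 0.205015.

20.5%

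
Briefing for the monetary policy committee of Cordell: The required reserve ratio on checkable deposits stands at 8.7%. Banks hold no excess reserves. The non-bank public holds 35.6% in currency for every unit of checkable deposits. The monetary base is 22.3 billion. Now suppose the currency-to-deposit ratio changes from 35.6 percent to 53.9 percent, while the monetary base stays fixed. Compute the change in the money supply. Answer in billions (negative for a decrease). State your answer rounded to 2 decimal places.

Initially m₁ = (1 + 0.356) / (0.087 + 0.356) ≈ 3.06095, so M₁ = 3.06095 × 22.3 ≈ 68.2592 billion.
After the change m₂ = (1 + 0.539) / (0.087 + 0.539) ≈ 2.45847, so M₂ = 2.45847 × 22.3 ≈ 54.8239 billion.
ΔM = M₂ − M₁ = 54.8239 − 68.2592 = -13.4353 billion.

-13.44 billion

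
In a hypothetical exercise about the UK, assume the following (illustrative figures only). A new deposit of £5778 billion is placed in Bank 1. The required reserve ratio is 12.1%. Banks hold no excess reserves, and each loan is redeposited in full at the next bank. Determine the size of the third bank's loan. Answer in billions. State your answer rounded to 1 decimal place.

£3924.1 billion

Each bank lends a fraction (1 − rr) = 0.8790 of the deposit it receives, so Bank 3 receives 5778·0.8790^2 and lends 5778·0.8790^3 ≈ 3924.1370 billion.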